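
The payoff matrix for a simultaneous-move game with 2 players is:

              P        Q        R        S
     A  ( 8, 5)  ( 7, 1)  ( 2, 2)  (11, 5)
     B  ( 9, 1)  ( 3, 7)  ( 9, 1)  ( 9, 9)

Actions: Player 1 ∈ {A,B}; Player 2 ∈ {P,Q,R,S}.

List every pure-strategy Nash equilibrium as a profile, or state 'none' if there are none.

(A,P): not NE [P1→B gives 9>8]
(A,Q): not NE [P2→S gives 5>1]
(A,R): not NE [P1→B gives 9>2; P2→S gives 5>2]
(A,S): NE
(B,P): not NE [P2→S gives 9>1]
(B,Q): not NE [P1→A gives 7>3; P2→S gives 9>7]
(B,R): not NE [P2→S gives 9>1]
(B,S): not NE [P1→A gives 11>9]

PSNE = {(A,S)}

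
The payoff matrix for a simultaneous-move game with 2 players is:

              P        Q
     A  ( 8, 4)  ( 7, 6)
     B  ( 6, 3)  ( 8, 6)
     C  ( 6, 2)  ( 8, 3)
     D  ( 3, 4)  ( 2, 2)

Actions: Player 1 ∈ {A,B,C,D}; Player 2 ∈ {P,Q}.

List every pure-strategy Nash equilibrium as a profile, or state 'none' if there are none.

NE set: (B,Q), (C,Q)

(A,P): not NE [P2→Q gives 6>4]
(A,Q): not NE [P1→C gives 8>7]
(B,P): not NE [P1→A gives 8>6; P2→Q gives 6>3]
(B,Q): NE
(C,P): not NE [P1→A gives 8>6; P2→Q gives 3>2]
(C,Q): NE
(D,P): not NE [P1→A gives 8>3]
(D,Q): not NE [P1→C gives 8>2; P2→P gives 4>2]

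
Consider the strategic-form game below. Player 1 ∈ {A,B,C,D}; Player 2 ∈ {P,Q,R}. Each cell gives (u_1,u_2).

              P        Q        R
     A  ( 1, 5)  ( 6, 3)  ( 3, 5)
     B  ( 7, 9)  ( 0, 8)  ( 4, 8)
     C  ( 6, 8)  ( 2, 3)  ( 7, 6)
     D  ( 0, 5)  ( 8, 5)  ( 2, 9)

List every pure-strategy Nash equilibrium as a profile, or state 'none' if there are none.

(A,P): not NE [P1→B gives 7>1]
(A,Q): not NE [P1→D gives 8>6; P2→R gives 5>3]
(A,R): not NE [P1→C gives 7>3]
(B,P): NE
(B,Q): not NE [P1→D gives 8>0; P2→P gives 9>8]
(B,R): not NE [P1→C gives 7>4; P2→P gives 9>8]
(C,P): not NE [P1→B gives 7>6]
(C,Q): not NE [P1→D gives 8>2; P2→P gives 8>3]
(C,R): not NE [P2→P gives 8>6]
(D,P): not NE [P1→B gives 7>0; P2→R gives 9>5]
(D,Q): not NE [P2→R gives 9>5]
(D,R): not NE [P1→C gives 7>2]

PSNE = {(B,P)}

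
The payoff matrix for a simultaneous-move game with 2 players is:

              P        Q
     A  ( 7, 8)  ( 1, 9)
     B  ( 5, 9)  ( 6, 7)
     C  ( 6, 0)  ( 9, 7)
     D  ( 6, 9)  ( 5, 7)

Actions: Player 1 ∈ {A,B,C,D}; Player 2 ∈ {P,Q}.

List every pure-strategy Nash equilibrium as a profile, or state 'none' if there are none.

PSNE = {(C,Q)}

(A,P): not NE [P2→Q gives 9>8]
(A,Q): not NE [P1→C gives 9>1]
(B,P): not NE [P1→A gives 7>5]
(B,Q): not NE [P1→C gives 9>6; P2→P gives 9>7]
(C,P): not NE [P1→A gives 7>6; P2→Q gives 7>0]
(C,Q): NE
(D,P): not NE [P1→A gives 7>6]
(D,Q): not NE [P1→C gives 9>5; P2→P gives 9>7]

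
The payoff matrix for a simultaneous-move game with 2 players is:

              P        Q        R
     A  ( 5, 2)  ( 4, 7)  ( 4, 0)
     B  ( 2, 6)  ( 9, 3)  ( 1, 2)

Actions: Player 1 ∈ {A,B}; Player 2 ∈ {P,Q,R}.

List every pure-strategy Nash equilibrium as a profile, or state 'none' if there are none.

(A,P): not NE [P2→Q gives 7>2]
(A,Q): not NE [P1→B gives 9>4]
(A,R): not NE [P2→Q gives 7>0]
(B,P): not NE [P1→A gives 5>2]
(B,Q): not NE [P2→P gives 6>3]
(B,R): not NE [P1→A gives 4>1; P2→P gives 6>2]

PSNE: ∅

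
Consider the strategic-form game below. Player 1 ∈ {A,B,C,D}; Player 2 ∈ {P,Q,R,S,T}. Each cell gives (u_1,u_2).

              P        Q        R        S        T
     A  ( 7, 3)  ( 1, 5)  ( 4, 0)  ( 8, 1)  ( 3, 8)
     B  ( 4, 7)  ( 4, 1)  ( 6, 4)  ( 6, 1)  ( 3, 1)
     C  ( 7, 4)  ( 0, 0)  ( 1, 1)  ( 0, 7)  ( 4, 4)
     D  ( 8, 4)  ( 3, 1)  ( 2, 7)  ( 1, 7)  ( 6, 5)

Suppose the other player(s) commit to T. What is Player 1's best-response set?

BR_1 = {D}

u_1(A vs T) = 3
u_1(B vs T) = 3
u_1(C vs T) = 4
u_1(D vs T) = 6
max payoff 6 at {D}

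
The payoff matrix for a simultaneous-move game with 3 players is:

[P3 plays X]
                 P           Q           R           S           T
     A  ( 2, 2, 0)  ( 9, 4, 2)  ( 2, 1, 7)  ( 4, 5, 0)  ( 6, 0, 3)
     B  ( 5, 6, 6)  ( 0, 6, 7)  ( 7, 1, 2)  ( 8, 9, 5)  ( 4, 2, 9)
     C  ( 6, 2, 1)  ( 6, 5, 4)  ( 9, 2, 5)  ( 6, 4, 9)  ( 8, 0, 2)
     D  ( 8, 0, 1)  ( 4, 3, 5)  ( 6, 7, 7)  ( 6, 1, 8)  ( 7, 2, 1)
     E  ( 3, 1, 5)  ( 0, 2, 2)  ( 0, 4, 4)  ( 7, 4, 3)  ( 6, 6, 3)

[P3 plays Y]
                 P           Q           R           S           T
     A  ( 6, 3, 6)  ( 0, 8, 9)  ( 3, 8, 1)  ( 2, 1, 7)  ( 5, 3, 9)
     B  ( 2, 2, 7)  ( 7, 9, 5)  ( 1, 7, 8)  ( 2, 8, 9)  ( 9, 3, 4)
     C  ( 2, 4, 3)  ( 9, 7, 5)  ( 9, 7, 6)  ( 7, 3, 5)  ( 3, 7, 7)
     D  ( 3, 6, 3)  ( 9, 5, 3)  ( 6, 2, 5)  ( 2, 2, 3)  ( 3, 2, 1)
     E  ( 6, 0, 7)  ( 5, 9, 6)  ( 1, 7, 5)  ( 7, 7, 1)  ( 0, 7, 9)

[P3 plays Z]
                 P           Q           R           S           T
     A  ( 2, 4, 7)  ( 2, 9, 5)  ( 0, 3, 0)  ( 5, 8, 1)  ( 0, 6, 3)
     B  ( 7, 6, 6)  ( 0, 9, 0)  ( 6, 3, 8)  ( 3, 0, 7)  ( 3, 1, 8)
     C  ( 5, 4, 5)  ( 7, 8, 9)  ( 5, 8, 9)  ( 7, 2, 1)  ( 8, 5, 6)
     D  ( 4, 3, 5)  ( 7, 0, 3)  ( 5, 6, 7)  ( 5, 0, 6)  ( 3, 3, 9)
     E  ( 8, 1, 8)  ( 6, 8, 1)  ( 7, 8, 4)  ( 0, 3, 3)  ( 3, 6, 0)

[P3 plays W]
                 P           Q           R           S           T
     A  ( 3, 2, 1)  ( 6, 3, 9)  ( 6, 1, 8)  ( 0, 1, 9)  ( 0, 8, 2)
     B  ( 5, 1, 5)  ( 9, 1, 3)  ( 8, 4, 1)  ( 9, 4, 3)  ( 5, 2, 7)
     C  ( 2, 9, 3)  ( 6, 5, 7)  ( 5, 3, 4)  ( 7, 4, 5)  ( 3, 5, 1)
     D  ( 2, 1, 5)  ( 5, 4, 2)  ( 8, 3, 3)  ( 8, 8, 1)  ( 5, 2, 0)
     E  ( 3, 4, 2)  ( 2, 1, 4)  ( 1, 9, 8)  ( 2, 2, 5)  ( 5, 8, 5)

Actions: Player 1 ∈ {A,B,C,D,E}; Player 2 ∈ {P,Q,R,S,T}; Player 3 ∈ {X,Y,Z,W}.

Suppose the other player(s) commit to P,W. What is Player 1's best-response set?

u_1(A vs P,W) = 3
u_1(B vs P,W) = 5
u_1(C vs P,W) = 2
u_1(D vs P,W) = 2
u_1(E vs P,W) = 3
max payoff 5 at {B}

P1 best: {B}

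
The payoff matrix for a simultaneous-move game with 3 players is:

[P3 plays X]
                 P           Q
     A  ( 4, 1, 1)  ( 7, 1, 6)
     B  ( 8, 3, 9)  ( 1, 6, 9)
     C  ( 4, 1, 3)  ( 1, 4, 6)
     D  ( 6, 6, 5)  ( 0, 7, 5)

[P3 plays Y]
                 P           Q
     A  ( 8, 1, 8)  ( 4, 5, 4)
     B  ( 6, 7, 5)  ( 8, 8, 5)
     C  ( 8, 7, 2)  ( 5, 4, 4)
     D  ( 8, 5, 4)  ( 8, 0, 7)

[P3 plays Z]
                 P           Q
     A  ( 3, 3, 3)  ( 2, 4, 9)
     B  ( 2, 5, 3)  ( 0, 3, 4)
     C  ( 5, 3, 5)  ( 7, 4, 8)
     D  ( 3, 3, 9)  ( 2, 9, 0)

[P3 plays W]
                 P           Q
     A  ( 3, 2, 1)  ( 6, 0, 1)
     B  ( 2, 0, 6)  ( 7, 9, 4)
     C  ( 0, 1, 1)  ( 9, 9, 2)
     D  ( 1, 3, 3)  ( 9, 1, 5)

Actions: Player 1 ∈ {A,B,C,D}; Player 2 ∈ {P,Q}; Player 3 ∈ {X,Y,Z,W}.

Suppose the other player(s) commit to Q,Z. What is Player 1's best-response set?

argmax u_1 = {C}

u_1(A vs Q,Z) = 2
u_1(B vs Q,Z) = 0
u_1(C vs Q,Z) = 7
u_1(D vs Q,Z) = 2
max payoff 7 at {C}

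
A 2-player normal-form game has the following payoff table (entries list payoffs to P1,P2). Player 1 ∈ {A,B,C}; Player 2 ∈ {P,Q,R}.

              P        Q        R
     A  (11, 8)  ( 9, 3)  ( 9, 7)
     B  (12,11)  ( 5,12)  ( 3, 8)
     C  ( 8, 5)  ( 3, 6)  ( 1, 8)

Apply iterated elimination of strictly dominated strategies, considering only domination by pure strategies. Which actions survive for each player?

P1 drop C (A beats it: P:11>8 Q:9>3 R:9>1)
P2 drop R (P beats it: A:8>7 B:11>8)
P1→{A,B} P2→{P,Q}

IESDS → P1:{A,B} P2:{P,Q}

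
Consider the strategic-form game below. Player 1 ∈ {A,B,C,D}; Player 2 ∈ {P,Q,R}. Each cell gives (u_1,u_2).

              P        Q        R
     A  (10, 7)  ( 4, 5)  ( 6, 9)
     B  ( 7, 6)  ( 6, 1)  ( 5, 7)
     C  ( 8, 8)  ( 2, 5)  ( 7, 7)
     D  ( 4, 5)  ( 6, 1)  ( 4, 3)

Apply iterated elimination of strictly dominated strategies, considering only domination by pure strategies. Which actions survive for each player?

P2 drop Q (P beats it: A:7>5 B:6>1 C:8>5 D:5>1)
P1 drop B (A beats it: P:10>7 R:6>5)
P1 drop D (A beats it: P:10>4 R:6>4)
P1→{A,C} P2→{P,R}

Remaining: P1:{A,C} P2:{P,R}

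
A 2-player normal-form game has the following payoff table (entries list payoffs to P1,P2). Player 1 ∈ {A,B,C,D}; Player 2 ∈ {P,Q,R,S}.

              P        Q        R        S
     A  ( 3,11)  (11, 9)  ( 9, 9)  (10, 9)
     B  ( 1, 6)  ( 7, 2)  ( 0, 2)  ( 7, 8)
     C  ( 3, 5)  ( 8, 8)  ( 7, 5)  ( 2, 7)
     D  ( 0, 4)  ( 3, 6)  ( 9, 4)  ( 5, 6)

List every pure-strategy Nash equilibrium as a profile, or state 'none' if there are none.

(A,P): NE
(A,Q): not NE [P2→P gives 11>9]
(A,R): not NE [P2→P gives 11>9]
(A,S): not NE [P2→P gives 11>9]
(B,P): not NE [P1→C gives 3>1; P2→S gives 8>6]
(B,Q): not NE [P1→A gives 11>7; P2→S gives 8>2]
(B,R): not NE [P1→D gives 9>0; P2→S gives 8>2]
(B,S): not NE [P1→A gives 10>7]
(C,P): not NE [P2→Q gives 8>5]
(C,Q): not NE [P1→A gives 11>8]
(C,R): not NE [P1→D gives 9>7; P2→Q gives 8>5]
(C,S): not NE [P1→A gives 10>2; P2→Q gives 8>7]
(D,P): not NE [P1→C gives 3>0; P2→S gives 6>4]
(D,Q): not NE [P1→A gives 11>3]
(D,R): not NE [P2→S gives 6>4]
(D,S): not NE [P1→A gives 10>5]

PSNE = {(A,P)}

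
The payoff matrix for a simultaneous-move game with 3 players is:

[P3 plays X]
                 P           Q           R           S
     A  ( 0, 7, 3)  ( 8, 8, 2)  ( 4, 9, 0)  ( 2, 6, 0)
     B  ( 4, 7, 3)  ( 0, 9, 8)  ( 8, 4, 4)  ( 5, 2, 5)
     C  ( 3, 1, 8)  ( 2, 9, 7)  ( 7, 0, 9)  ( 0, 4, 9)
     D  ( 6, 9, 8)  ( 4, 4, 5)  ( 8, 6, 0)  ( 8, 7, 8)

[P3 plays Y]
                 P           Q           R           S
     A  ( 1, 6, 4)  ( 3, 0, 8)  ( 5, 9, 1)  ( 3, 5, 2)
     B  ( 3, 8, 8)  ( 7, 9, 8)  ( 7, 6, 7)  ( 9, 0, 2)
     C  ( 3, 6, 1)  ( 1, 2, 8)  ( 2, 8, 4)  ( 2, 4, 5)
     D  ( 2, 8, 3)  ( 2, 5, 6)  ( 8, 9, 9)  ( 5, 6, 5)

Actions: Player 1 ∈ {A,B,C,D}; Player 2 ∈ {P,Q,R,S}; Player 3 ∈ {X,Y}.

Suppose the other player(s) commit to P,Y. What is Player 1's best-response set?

BR_1 = {B,C}

u_1(A vs P,Y) = 1
u_1(B vs P,Y) = 3
u_1(C vs P,Y) = 3
u_1(D vs P,Y) = 2
max payoff 3 at {B,C}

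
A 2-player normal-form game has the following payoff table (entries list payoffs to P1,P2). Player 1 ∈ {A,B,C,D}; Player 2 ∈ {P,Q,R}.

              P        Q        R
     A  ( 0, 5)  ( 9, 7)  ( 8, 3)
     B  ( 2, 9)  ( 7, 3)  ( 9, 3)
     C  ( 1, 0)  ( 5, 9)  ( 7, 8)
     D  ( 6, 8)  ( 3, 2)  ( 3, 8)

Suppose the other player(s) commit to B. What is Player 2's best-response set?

BR_2 = {P}

u_2(P vs B) = 9
u_2(Q vs B) = 3
u_2(R vs B) = 3
max payoff 9 at {P}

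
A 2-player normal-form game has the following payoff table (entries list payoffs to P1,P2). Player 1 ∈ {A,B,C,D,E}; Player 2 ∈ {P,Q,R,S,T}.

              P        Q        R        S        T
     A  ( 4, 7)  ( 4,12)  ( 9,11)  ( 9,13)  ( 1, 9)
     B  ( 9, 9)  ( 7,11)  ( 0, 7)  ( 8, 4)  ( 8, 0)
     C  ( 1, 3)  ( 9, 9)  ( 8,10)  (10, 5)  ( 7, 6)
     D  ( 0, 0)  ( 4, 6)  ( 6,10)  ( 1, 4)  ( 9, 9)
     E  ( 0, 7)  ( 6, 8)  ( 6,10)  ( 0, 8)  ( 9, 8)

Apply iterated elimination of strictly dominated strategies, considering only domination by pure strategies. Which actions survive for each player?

P2 drop P (Q beats it: A:12>7 B:11>9 C:9>3 D:6>0 E:8>7)
P2 drop T (R beats it: A:11>9 B:7>0 C:10>6 D:10>9 E:10>8)
P1 drop B (C beats it: Q:9>7 R:8>0 S:10>8)
P1 drop D (C beats it: Q:9>4 R:8>6 S:10>1)
P1 drop E (C beats it: Q:9>6 R:8>6 S:10>0)
P1→{A,C} P2→{Q,R,S}

IESDS → P1:{A,C} P2:{Q,R,S}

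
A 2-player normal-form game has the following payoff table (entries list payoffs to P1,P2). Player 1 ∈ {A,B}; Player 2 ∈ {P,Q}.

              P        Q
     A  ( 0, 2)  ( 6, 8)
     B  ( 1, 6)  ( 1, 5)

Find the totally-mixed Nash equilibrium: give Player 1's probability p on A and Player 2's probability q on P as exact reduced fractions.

P1 indiff ⇒ q·0+(1-q)·6 = q·1+(1-q)·1 ⇒ q(-1) = (1-q)(-5) ⇒ q = 5/6
P2 indiff ⇒ p·2+(1-p)·6 = p·8+(1-p)·5 ⇒ p(-6) = (1-p)(-1) ⇒ p = 1/7

(p,q) = (1/7, 5/6)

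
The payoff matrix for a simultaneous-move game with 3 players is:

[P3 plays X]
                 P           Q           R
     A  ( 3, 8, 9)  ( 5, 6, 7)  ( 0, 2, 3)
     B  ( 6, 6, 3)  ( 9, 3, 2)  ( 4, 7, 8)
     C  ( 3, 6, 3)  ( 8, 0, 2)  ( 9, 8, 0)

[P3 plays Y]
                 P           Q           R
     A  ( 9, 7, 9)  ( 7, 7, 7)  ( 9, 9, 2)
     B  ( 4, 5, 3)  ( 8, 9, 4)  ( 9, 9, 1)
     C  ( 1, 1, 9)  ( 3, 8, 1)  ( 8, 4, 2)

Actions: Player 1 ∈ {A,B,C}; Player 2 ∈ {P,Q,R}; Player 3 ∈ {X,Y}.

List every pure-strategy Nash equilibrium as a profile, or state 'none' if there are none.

NE set: (B,Q,Y)

(A,P,X): not NE [P1→B gives 6>3]
(A,P,Y): not NE [P2→R gives 9>7]
(A,Q,X): not NE [P1→B gives 9>5; P2→P gives 8>6]
(A,Q,Y): not NE [P1→B gives 8>7; P2→R gives 9>7]
(A,R,X): not NE [P1→C gives 9>0; P2→P gives 8>2]
(A,R,Y): not NE [P3→X gives 3>2]
(B,P,X): not NE [P2→R gives 7>6]
(B,P,Y): not NE [P1→A gives 9>4; P2→R gives 9>5]
(B,Q,X): not NE [P2→R gives 7>3; P3→Y gives 4>2]
(B,Q,Y): NE
(B,R,X): not NE [P1→C gives 9>4]
(B,R,Y): not NE [P3→X gives 8>1]
(C,P,X): not NE [P1→B gives 6>3; P2→R gives 8>6; P3→Y gives 9>3]
(C,P,Y): not NE [P1→A gives 9>1; P2→Q gives 8>1]
(C,Q,X): not NE [P1→B gives 9>8; P2→R gives 8>0]
(C,Q,Y): not NE [P1→B gives 8>3; P3→X gives 2>1]
(C,R,X): not NE [P3→Y gives 2>0]
(C,R,Y): not NE [P1→B gives 9>8; P2→Q gives 8>4]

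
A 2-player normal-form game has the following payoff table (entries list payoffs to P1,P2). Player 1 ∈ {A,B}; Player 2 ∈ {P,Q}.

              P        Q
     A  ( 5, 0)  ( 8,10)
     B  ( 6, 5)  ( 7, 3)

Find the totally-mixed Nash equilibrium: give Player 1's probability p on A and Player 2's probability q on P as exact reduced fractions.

p=1/6, q=1/2

P1 indiff ⇒ q·5+(1-q)·8 = q·6+(1-q)·7 ⇒ q(-1) = (1-q)(-1) ⇒ q = 1/2
P2 indiff ⇒ p·0+(1-p)·5 = p·10+(1-p)·3 ⇒ p(-10) = (1-p)(-2) ⇒ p = 1/6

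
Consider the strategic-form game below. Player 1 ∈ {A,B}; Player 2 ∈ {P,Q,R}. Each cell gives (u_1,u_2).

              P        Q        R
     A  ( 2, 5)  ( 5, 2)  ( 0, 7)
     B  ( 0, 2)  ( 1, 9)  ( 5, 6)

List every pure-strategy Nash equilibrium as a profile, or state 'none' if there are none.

(A,P): not NE [P2→R gives 7>5]
(A,Q): not NE [P2→R gives 7>2]
(A,R): not NE [P1→B gives 5>0]
(B,P): not NE [P1→A gives 2>0; P2→Q gives 9>2]
(B,Q): not NE [P1→A gives 5>1]
(B,R): not NE [P2→Q gives 9>6]

Equilibria: none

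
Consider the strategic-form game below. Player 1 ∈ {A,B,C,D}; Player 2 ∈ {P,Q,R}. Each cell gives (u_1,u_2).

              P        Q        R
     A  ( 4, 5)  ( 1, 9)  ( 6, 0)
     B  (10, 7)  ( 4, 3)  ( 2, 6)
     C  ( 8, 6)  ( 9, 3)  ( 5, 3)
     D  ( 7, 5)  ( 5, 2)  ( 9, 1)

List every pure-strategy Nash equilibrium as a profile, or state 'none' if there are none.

(A,P): not NE [P1→B gives 10>4; P2→Q gives 9>5]
(A,Q): not NE [P1→C gives 9>1]
(A,R): not NE [P1→D gives 9>6; P2→Q gives 9>0]
(B,P): NE
(B,Q): not NE [P1→C gives 9>4; P2→P gives 7>3]
(B,R): not NE [P1→D gives 9>2; P2→P gives 7>6]
(C,P): not NE [P1→B gives 10>8]
(C,Q): not NE [P2→P gives 6>3]
(C,R): not NE [P1→D gives 9>5; P2→P gives 6>3]
(D,P): not NE [P1→B gives 10>7]
(D,Q): not NE [P1→C gives 9>5; P2→P gives 5>2]
(D,R): not NE [P2→P gives 5>1]

NE set: (B,P)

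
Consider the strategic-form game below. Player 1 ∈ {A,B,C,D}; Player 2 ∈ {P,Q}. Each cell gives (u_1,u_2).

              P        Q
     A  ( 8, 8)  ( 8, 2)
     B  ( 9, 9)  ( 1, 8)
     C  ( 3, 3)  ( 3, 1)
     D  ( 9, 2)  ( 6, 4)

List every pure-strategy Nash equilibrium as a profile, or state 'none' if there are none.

PSNE = {(B,P)}

(A,P): not NE [P1→D gives 9>8]
(A,Q): not NE [P2→P gives 8>2]
(B,P): NE
(B,Q): not NE [P1→A gives 8>1; P2→P gives 9>8]
(C,P): not NE [P1→D gives 9>3]
(C,Q): not NE [P1→A gives 8>3; P2→P gives 3>1]
(D,P): not NE [P2→Q gives 4>2]
(D,Q): not NE [P1→A gives 8>6]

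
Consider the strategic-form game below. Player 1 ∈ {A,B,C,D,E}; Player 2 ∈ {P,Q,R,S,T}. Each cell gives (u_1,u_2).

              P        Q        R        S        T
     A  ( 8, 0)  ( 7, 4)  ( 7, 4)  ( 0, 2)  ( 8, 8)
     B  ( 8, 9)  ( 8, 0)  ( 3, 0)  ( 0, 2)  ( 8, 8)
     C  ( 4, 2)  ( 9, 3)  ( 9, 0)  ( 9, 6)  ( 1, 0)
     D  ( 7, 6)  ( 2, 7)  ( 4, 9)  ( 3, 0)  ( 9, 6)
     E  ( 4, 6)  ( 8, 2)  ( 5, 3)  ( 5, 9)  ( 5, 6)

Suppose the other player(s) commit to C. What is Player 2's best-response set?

BR_2 = {S}

u_2(P vs C) = 2
u_2(Q vs C) = 3
u_2(R vs C) = 0
u_2(S vs C) = 6
u_2(T vs C) = 0
max payoff 6 at {S}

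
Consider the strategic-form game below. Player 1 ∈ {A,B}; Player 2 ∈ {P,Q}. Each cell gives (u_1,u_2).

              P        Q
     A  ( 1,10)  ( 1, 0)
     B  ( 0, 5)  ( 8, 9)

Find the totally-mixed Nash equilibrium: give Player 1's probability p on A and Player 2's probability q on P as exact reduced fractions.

p=2/7, q=7/8

P1 indiff ⇒ q·1+(1-q)·1 = q·0+(1-q)·8 ⇒ q(1) = (1-q)(7) ⇒ q = 7/8
P2 indiff ⇒ p·10+(1-p)·5 = p·0+(1-p)·9 ⇒ p(10) = (1-p)(4) ⇒ p = 2/7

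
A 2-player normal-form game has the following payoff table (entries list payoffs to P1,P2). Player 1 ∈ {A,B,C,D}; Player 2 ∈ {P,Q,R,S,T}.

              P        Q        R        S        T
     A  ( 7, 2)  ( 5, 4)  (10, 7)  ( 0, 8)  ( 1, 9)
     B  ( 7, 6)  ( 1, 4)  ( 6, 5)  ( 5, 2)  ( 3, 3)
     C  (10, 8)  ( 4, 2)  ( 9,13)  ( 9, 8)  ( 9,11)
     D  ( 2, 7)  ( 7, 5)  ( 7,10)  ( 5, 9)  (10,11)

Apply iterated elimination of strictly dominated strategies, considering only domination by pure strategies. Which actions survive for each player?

P1 drop B (C beats it: P:10>7 Q:4>1 R:9>6 S:9>5 T:9>3)
P2 drop P (R beats it: A:7>2 C:13>8 D:10>7)
P2 drop Q (R beats it: A:7>4 C:13>2 D:10>5)
P2 drop S (T beats it: A:9>8 C:11>8 D:11>9)
P1→{A,C,D} P2→{R,T}

IESDS → P1:{A,C,D} P2:{R,T}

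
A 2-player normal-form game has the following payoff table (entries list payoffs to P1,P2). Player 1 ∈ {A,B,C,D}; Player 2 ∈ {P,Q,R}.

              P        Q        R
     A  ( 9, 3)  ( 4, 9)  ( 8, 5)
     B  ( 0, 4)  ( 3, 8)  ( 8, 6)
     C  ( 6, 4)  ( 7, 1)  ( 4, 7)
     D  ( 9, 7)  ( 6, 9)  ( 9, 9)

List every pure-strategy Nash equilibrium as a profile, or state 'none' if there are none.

NE set: (D,R)

(A,P): not NE [P2→Q gives 9>3]
(A,Q): not NE [P1→C gives 7>4]
(A,R): not NE [P1→D gives 9>8; P2→Q gives 9>5]
(B,P): not NE [P1→D gives 9>0; P2→Q gives 8>4]
(B,Q): not NE [P1→C gives 7>3]
(B,R): not NE [P1→D gives 9>8; P2→Q gives 8>6]
(C,P): not NE [P1→D gives 9>6; P2→R gives 7>4]
(C,Q): not NE [P2→R gives 7>1]
(C,R): not NE [P1→D gives 9>4]
(D,P): not NE [P2→R gives 9>7]
(D,Q): not NE [P1→C gives 7>6]
(D,R): NE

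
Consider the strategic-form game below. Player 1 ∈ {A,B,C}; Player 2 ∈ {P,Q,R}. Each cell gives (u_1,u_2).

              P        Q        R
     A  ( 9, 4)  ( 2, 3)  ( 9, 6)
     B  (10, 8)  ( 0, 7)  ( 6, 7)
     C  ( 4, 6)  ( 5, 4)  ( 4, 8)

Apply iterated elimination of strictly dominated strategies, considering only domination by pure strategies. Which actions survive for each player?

P2 drop Q (P beats it: A:4>3 B:8>7 C:6>4)
P1 drop C (A beats it: P:9>4 R:9>4)
P1→{A,B} P2→{P,R}

IESDS → P1:{A,B} P2:{P,R}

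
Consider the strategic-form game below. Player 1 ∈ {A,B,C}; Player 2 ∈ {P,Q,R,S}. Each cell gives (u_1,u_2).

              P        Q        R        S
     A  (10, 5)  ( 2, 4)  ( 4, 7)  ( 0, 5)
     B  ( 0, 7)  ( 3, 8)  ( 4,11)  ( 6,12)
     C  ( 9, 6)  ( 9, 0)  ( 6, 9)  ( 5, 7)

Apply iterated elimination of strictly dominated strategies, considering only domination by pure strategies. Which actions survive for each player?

IESDS → P1:{B,C} P2:{R,S}

P2 drop P (R beats it: A:7>5 B:11>7 C:9>6)
P1 drop A (C beats it: Q:9>2 R:6>4 S:5>0)
P2 drop Q (R beats it: B:11>8 C:9>0)
P1→{B,C} P2→{R,S}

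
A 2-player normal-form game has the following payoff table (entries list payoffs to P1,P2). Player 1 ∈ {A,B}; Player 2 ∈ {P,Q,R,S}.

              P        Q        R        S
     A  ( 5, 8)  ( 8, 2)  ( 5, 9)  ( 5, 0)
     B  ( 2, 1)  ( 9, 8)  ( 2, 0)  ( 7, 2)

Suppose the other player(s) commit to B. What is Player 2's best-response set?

BR_2 = {Q}

u_2(P vs B) = 1
u_2(Q vs B) = 8
u_2(R vs B) = 0
u_2(S vs B) = 2
max payoff 8 at {Q}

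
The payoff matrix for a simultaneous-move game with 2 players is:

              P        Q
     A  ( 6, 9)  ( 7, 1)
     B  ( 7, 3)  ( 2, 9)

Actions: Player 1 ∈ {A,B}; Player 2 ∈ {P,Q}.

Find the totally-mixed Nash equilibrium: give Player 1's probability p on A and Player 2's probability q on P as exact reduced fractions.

P1 indiff ⇒ q·6+(1-q)·7 = q·7+(1-q)·2 ⇒ q(-1) = (1-q)(-5) ⇒ q = 5/6
P2 indiff ⇒ p·9+(1-p)·3 = p·1+(1-p)·9 ⇒ p(8) = (1-p)(6) ⇒ p = 3/7

(p,q) = (3/7, 5/6)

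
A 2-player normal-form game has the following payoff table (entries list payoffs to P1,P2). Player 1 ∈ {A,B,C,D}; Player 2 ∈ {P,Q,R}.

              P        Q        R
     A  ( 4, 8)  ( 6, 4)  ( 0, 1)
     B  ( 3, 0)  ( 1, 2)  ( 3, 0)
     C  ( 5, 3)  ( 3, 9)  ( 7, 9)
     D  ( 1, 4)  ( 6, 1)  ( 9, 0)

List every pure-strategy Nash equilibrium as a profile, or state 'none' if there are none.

(A,P): not NE [P1→C gives 5>4]
(A,Q): not NE [P2→P gives 8>4]
(A,R): not NE [P1→D gives 9>0; P2→P gives 8>1]
(B,P): not NE [P1→C gives 5>3; P2→Q gives 2>0]
(B,Q): not NE [P1→D gives 6>1]
(B,R): not NE [P1→D gives 9>3; P2→Q gives 2>0]
(C,P): not NE [P2→R gives 9>3]
(C,Q): not NE [P1→D gives 6>3]
(C,R): not NE [P1→D gives 9>7]
(D,P): not NE [P1→C gives 5>1]
(D,Q): not NE [P2→P gives 4>1]
(D,R): not NE [P2→P gives 4>0]

PSNE: ∅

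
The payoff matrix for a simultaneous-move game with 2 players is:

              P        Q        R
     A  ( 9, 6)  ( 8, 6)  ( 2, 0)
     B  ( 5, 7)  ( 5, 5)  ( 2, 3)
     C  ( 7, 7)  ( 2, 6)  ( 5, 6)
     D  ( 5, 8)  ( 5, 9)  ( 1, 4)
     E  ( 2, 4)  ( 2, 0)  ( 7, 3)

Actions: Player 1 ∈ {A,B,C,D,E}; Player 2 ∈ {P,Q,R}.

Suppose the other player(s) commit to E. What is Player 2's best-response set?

P2 best: {P}

u_2(P vs E) = 4
u_2(Q vs E) = 0
u_2(R vs E) = 3
max payoff 4 at {P}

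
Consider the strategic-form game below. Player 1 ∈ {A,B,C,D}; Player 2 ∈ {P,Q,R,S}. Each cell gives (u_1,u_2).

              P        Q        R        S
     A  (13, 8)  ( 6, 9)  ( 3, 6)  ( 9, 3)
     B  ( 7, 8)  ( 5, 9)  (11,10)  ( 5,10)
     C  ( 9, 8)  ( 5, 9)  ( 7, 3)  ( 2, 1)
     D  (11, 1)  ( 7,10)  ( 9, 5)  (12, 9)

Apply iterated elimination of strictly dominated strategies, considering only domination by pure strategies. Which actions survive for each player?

Survivors P1:{B,D} P2:{Q,R,S}

P1 drop C (D beats it: P:11>9 Q:7>5 R:9>7 S:12>2)
P2 drop P (Q beats it: A:9>8 B:9>8 D:10>1)
P1 drop A (D beats it: Q:7>6 R:9>3 S:12>9)
P1→{B,D} P2→{Q,R,S}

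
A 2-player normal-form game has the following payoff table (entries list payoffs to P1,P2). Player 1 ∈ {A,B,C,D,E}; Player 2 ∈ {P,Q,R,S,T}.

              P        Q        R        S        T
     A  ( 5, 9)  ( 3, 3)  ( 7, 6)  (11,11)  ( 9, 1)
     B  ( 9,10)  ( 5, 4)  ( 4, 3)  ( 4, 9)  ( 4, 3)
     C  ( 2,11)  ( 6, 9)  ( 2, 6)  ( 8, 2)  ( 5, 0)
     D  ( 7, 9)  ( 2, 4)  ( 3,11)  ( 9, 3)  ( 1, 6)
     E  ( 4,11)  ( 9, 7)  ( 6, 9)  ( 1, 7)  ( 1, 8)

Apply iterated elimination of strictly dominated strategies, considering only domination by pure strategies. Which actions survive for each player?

P2 drop Q (P beats it: A:9>3 B:10>4 C:11>9 D:9>4 E:11>7)
P1 drop C (A beats it: P:5>2 R:7>2 S:11>8 T:9>5)
P1 drop E (A beats it: P:5>4 R:7>6 S:11>1 T:9>1)
P2 drop T (P beats it: A:9>1 B:10>3 D:9>6)
P1→{A,B,D} P2→{P,R,S}

Survivors P1:{A,B,D} P2:{P,R,S}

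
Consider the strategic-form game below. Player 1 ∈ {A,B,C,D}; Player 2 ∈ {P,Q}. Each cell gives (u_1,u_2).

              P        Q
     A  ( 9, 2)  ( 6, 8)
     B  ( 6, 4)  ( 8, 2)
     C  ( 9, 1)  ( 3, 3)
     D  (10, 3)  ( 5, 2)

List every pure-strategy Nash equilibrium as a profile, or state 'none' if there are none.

NE set: (D,P)

(A,P): not NE [P1→D gives 10>9; P2→Q gives 8>2]
(A,Q): not NE [P1→B gives 8>6]
(B,P): not NE [P1→D gives 10>6]
(B,Q): not NE [P2→P gives 4>2]
(C,P): not NE [P1→D gives 10>9; P2→Q gives 3>1]
(C,Q): not NE [P1→B gives 8>3]
(D,P): NE
(D,Q): not NE [P1→B gives 8>5; P2→P gives 3>2]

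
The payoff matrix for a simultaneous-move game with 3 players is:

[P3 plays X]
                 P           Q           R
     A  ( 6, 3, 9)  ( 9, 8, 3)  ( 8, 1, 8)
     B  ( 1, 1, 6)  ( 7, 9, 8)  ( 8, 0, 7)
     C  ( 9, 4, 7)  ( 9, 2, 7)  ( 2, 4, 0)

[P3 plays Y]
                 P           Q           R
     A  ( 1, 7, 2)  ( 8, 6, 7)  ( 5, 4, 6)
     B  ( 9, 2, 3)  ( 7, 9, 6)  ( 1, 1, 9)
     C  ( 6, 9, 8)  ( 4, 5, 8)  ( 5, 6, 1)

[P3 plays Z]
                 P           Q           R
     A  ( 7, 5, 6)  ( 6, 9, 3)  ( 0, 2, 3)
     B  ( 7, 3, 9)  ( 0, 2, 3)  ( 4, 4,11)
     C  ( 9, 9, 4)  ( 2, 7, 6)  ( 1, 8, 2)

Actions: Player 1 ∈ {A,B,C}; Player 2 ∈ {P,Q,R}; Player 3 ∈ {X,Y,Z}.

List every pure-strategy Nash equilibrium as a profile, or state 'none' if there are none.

(A,P,X): not NE [P1→C gives 9>6; P2→Q gives 8>3]
(A,P,Y): not NE [P1→B gives 9>1; P3→X gives 9>2]
(A,P,Z): not NE [P1→C gives 9>7; P2→Q gives 9>5; P3→X gives 9>6]
(A,Q,X): not NE [P3→Y gives 7>3]
(A,Q,Y): not NE [P2→P gives 7>6]
(A,Q,Z): not NE [P3→Y gives 7>3]
(A,R,X): not NE [P2→Q gives 8>1]
(A,R,Y): not NE [P2→P gives 7>4; P3→X gives 8>6]
(A,R,Z): not NE [P1→B gives 4>0; P2→Q gives 9>2; P3→X gives 8>3]
(B,P,X): not NE [P1→C gives 9>1; P2→Q gives 9>1; P3→Z gives 9>6]
(B,P,Y): not NE [P2→Q gives 9>2; P3→Z gives 9>3]
(B,P,Z): not NE [P1→C gives 9>7; P2→R gives 4>3]
(B,Q,X): not NE [P1→C gives 9>7]
(B,Q,Y): not NE [P1→A gives 8>7; P3→X gives 8>6]
(B,Q,Z): not NE [P1→A gives 6>0; P2→R gives 4>2; P3→X gives 8>3]
(B,R,X): not NE [P2→Q gives 9>0; P3→Z gives 11>7]
(B,R,Y): not NE [P1→C gives 5>1; P2→Q gives 9>1; P3→Z gives 11>9]
(B,R,Z): NE
(C,P,X): not NE [P3→Y gives 8>7]
(C,P,Y): not NE [P1→B gives 9>6]
(C,P,Z): not NE [P3→Y gives 8>4]
(C,Q,X): not NE [P2→R gives 4>2; P3→Y gives 8>7]
(C,Q,Y): not NE [P1→A gives 8>4; P2→P gives 9>5]
(C,Q,Z): not NE [P1→A gives 6>2; P2→P gives 9>7; P3→Y gives 8>6]
(C,R,X): not NE [P1→B gives 8>2; P3→Z gives 2>0]
(C,R,Y): not NE [P2→P gives 9>6; P3→Z gives 2>1]
(C,R,Z): not NE [P1→B gives 4>1; P2→P gives 9>8]

NE set: (B,R,Z)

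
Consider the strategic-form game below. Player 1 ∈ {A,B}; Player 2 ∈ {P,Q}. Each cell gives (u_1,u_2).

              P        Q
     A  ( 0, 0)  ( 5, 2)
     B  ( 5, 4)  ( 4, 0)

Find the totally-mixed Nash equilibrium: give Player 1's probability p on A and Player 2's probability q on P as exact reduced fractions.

P1 mixes 2/3 on A; P2 mixes 1/6 on P

P1 indiff ⇒ q·0+(1-q)·5 = q·5+(1-q)·4 ⇒ q(-5) = (1-q)(-1) ⇒ q = 1/6
P2 indiff ⇒ p·0+(1-p)·4 = p·2+(1-p)·0 ⇒ p(-2) = (1-p)(-4) ⇒ p = 2/3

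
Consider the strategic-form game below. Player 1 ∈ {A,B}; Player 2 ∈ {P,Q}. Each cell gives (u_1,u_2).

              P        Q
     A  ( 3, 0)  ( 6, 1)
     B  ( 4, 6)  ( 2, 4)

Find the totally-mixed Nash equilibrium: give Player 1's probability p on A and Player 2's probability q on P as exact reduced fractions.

P1 indiff ⇒ q·3+(1-q)·6 = q·4+(1-q)·2 ⇒ q(-1) = (1-q)(-4) ⇒ q = 4/5
P2 indiff ⇒ p·0+(1-p)·6 = p·1+(1-p)·4 ⇒ p(-1) = (1-p)(-2) ⇒ p = 2/3

P1 mixes 2/3 on A; P2 mixes 4/5 on P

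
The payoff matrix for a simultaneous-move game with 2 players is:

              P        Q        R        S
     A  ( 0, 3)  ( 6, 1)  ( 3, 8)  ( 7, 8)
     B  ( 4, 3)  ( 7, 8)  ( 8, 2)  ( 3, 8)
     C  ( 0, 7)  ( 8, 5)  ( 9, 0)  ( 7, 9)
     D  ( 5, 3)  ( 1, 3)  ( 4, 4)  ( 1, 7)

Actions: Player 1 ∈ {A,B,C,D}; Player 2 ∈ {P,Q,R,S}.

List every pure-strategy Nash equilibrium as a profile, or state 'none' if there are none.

PSNE = {(A,S), (C,S)}

(A,P): not NE [P1→D gives 5>0; P2→S gives 8>3]
(A,Q): not NE [P1→C gives 8>6; P2→S gives 8>1]
(A,R): not NE [P1→C gives 9>3]
(A,S): NE
(B,P): not NE [P1→D gives 5>4; P2→S gives 8>3]
(B,Q): not NE [P1→C gives 8>7]
(B,R): not NE [P1→C gives 9>8; P2→S gives 8>2]
(B,S): not NE [P1→C gives 7>3]
(C,P): not NE [P1→D gives 5>0; P2→S gives 9>7]
(C,Q): not NE [P2→S gives 9>5]
(C,R): not NE [P2→S gives 9>0]
(C,S): NE
(D,P): not NE [P2→S gives 7>3]
(D,Q): not NE [P1→C gives 8>1; P2→S gives 7>3]
(D,R): not NE [P1→C gives 9>4; P2→S gives 7>4]
(D,S): not NE [P1→C gives 7>1]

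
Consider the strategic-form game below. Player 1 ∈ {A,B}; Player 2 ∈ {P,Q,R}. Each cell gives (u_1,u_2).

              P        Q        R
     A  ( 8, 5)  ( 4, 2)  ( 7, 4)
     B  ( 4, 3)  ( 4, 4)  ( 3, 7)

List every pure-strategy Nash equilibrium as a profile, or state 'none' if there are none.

(A,P): NE
(A,Q): not NE [P2→P gives 5>2]
(A,R): not NE [P2→P gives 5>4]
(B,P): not NE [P1→A gives 8>4; P2→R gives 7>3]
(B,Q): not NE [P2→R gives 7>4]
(B,R): not NE [P1→A gives 7>3]

NE set: (A,P)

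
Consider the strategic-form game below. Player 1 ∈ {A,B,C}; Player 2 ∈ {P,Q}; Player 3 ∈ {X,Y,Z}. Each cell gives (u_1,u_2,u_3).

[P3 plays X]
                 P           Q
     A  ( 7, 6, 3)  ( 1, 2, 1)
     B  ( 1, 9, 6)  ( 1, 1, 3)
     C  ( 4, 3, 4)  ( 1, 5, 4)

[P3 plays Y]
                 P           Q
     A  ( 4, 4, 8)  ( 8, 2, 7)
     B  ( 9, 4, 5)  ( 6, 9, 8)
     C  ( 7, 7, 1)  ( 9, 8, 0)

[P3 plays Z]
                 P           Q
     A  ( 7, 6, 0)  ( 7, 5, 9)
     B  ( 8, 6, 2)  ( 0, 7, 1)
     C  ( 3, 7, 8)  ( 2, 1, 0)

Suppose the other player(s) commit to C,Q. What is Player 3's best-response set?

u_3(X vs C,Q) = 4
u_3(Y vs C,Q) = 0
u_3(Z vs C,Q) = 0
max payoff 4 at {X}

P3 best: {X}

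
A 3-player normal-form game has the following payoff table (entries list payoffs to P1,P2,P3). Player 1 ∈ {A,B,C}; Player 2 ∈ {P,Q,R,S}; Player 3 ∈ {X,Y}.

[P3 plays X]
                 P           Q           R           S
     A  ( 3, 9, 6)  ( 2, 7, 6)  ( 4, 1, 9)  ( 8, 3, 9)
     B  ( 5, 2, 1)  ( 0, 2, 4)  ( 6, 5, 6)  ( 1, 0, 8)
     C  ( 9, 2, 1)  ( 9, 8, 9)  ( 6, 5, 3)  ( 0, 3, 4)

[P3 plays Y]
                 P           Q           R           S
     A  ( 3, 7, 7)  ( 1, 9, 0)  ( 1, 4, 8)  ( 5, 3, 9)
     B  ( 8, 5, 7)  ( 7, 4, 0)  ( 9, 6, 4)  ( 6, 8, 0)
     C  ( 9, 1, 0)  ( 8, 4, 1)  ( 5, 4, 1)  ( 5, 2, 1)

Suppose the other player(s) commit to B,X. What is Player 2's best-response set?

u_2(P vs B,X) = 2
u_2(Q vs B,X) = 2
u_2(R vs B,X) = 5
u_2(S vs B,X) = 0
max payoff 5 at {R}

BR_2 = {R}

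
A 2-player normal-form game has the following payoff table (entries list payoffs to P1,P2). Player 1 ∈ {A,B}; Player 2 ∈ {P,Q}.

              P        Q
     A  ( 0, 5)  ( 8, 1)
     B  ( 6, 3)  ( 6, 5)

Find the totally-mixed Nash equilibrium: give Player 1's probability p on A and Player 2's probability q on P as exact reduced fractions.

P1 indiff ⇒ q·0+(1-q)·8 = q·6+(1-q)·6 ⇒ q(-6) = (1-q)(-2) ⇒ q = 1/4
P2 indiff ⇒ p·5+(1-p)·3 = p·1+(1-p)·5 ⇒ p(4) = (1-p)(2) ⇒ p = 1/3

(p,q) = (1/3, 1/4)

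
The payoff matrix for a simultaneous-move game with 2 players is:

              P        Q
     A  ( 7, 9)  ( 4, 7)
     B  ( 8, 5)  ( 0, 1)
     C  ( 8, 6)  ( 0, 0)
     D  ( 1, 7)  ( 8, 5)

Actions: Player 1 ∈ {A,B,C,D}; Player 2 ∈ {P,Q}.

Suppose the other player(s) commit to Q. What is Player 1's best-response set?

u_1(A vs Q) = 4
u_1(B vs Q) = 0
u_1(C vs Q) = 0
u_1(D vs Q) = 8
max payoff 8 at {D}

argmax u_1 = {D}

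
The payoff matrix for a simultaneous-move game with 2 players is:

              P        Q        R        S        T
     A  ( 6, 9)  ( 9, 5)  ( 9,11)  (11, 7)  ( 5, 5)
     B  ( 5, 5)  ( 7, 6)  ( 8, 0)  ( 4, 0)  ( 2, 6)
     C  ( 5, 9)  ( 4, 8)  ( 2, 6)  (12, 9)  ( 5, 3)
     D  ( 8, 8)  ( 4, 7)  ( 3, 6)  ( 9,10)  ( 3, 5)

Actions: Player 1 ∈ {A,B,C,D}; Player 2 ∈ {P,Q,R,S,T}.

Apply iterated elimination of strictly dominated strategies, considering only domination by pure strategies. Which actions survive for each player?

Remaining: P1:{A,C,D} P2:{P,R,S}

P1 drop B (A beats it: P:6>5 Q:9>7 R:9>8 S:11>4 T:5>2)
P2 drop Q (P beats it: A:9>5 C:9>8 D:8>7)
P2 drop T (P beats it: A:9>5 C:9>3 D:8>5)
P1→{A,C,D} P2→{P,R,S}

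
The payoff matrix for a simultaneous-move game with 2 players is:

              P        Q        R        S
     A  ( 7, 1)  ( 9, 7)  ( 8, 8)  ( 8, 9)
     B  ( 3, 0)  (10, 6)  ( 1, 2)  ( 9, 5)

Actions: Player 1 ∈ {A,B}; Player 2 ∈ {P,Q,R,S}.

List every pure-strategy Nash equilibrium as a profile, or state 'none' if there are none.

PSNE = {(B,Q)}

(A,P): not NE [P2→S gives 9>1]
(A,Q): not NE [P1→B gives 10>9; P2→S gives 9>7]
(A,R): not NE [P2→S gives 9>8]
(A,S): not NE [P1→B gives 9>8]
(B,P): not NE [P1→A gives 7>3; P2→Q gives 6>0]
(B,Q): NE
(B,R): not NE [P1→A gives 8>1; P2→Q gives 6>2]
(B,S): not NE [P2→Q gives 6>5]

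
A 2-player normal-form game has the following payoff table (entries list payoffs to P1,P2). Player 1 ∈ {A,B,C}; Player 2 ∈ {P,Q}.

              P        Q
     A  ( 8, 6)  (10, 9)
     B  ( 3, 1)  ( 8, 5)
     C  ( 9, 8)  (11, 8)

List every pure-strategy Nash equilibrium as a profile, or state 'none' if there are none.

Nash profiles: (C,P), (C,Q)

(A,P): not NE [P1→C gives 9>8; P2→Q gives 9>6]
(A,Q): not NE [P1→C gives 11>10]
(B,P): not NE [P1→C gives 9>3; P2→Q gives 5>1]
(B,Q): not NE [P1→C gives 11>8]
(C,P): NE
(C,Q): NE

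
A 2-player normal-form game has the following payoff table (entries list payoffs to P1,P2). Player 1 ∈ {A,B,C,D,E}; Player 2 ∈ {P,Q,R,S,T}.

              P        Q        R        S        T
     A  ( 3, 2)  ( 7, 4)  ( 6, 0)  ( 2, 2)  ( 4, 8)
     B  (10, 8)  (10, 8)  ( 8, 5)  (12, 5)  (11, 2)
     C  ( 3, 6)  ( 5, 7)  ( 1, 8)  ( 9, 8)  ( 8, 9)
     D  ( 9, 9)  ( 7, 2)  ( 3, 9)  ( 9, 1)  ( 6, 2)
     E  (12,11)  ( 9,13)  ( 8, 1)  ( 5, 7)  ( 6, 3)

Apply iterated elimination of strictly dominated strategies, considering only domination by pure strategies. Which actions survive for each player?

Survivors P1:{B,E} P2:{P,Q}

P1 drop A (B beats it: P:10>3 Q:10>7 R:8>6 S:12>2 T:11>4)
P1 drop C (B beats it: P:10>3 Q:10>5 R:8>1 S:12>9 T:11>8)
P1 drop D (B beats it: P:10>9 Q:10>7 R:8>3 S:12>9 T:11>6)
P2 drop R (P beats it: B:8>5 E:11>1)
P2 drop S (P beats it: B:8>5 E:11>7)
P2 drop T (P beats it: B:8>2 E:11>3)
P1→{B,E} P2→{P,Q}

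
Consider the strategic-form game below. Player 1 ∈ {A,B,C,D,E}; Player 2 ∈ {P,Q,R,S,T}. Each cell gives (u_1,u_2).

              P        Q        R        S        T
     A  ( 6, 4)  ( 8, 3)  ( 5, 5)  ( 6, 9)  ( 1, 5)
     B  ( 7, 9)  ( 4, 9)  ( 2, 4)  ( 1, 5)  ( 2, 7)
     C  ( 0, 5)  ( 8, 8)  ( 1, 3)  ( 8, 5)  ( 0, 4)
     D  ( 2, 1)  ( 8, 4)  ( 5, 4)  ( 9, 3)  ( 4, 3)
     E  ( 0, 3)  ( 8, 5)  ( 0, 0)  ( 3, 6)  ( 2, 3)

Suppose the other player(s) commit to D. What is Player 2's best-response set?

BR_2 = {Q,R}

u_2(P vs D) = 1
u_2(Q vs D) = 4
u_2(R vs D) = 4
u_2(S vs D) = 3
u_2(T vs D) = 3
max payoff 4 at {Q,R}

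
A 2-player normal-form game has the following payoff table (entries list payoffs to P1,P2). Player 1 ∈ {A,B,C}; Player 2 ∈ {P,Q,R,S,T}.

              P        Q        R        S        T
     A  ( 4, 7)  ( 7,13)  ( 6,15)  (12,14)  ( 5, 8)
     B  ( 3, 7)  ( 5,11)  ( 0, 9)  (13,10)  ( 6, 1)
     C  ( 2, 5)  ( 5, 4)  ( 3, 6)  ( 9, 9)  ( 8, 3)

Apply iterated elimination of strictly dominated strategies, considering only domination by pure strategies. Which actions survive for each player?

P2 drop P (R beats it: A:15>7 B:9>7 C:6>5)
P2 drop T (Q beats it: A:13>8 B:11>1 C:4>3)
P1 drop C (A beats it: Q:7>5 R:6>3 S:12>9)
P1→{A,B} P2→{Q,R,S}

Remaining: P1:{A,B} P2:{Q,R,S}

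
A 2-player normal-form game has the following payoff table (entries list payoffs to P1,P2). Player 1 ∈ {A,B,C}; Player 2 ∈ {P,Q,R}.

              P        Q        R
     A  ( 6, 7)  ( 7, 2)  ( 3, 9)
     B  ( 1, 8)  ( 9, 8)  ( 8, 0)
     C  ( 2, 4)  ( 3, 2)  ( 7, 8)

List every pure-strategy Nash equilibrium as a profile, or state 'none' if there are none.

(A,P): not NE [P2→R gives 9>7]
(A,Q): not NE [P1→B gives 9>7; P2→R gives 9>2]
(A,R): not NE [P1→B gives 8>3]
(B,P): not NE [P1→A gives 6>1]
(B,Q): NE
(B,R): not NE [P2→Q gives 8>0]
(C,P): not NE [P1→A gives 6>2; P2→R gives 8>4]
(C,Q): not NE [P1→B gives 9>3; P2→R gives 8>2]
(C,R): not NE [P1→B gives 8>7]

PSNE = {(B,Q)}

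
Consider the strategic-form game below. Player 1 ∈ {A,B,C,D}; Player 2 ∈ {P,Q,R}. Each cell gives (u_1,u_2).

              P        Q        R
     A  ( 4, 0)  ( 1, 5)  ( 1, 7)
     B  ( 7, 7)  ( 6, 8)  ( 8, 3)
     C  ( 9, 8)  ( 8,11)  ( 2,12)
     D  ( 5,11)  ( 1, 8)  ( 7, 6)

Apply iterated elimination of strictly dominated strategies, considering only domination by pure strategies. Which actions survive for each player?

Remaining: P1:{B,C} P2:{Q,R}

P1 drop A (B beats it: P:7>4 Q:6>1 R:8>1)
P1 drop D (B beats it: P:7>5 Q:6>1 R:8>7)
P2 drop P (Q beats it: B:8>7 C:11>8)
P1→{B,C} P2→{Q,R}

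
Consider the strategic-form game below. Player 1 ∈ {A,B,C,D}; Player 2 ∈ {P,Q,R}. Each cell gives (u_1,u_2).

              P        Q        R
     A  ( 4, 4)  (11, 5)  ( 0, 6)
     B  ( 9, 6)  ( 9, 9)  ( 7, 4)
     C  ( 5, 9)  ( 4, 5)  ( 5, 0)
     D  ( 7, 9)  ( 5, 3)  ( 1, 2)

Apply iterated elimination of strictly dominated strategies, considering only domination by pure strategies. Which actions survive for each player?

Remaining: P1:{A,B} P2:{Q,R}

P1 drop C (B beats it: P:9>5 Q:9>4 R:7>5)
P1 drop D (B beats it: P:9>7 Q:9>5 R:7>1)
P2 drop P (Q beats it: A:5>4 B:9>6)
P1→{A,B} P2→{Q,R}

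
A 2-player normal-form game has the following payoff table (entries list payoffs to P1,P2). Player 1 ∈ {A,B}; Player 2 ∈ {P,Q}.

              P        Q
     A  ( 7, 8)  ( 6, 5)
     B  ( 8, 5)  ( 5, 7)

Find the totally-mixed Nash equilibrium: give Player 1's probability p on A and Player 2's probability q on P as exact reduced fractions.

(p,q) = (2/5, 1/2)

P1 indiff ⇒ q·7+(1-q)·6 = q·8+(1-q)·5 ⇒ q(-1) = (1-q)(-1) ⇒ q = 1/2
P2 indiff ⇒ p·8+(1-p)·5 = p·5+(1-p)·7 ⇒ p(3) = (1-p)(2) ⇒ p = 2/5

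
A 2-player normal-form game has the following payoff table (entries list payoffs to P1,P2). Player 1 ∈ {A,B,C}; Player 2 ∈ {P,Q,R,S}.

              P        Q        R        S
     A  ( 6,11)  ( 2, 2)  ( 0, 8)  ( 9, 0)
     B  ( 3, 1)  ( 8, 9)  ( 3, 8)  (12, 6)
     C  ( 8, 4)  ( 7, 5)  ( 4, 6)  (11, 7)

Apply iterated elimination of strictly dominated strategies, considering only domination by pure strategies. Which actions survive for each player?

Survivors P1:{B,C} P2:{Q,R,S}

P1 drop A (C beats it: P:8>6 Q:7>2 R:4>0 S:11>9)
P2 drop P (Q beats it: B:9>1 C:5>4)
P1→{B,C} P2→{Q,R,S}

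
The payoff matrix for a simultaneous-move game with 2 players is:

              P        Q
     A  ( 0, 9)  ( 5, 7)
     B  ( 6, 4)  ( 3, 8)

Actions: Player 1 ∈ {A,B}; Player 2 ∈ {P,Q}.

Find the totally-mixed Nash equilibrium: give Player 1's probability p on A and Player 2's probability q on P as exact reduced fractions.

P1 indiff ⇒ q·0+(1-q)·5 = q·6+(1-q)·3 ⇒ q(-6) = (1-q)(-2) ⇒ q = 1/4
P2 indiff ⇒ p·9+(1-p)·4 = p·7+(1-p)·8 ⇒ p(2) = (1-p)(4) ⇒ p = 2/3

P1 mixes 2/3 on A; P2 mixes 1/4 on P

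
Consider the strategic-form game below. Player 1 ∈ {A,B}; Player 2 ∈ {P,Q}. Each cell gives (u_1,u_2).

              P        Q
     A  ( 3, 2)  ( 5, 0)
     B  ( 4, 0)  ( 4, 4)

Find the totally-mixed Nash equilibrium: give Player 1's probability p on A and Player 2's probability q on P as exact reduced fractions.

p=2/3, q=1/2

P1 indiff ⇒ q·3+(1-q)·5 = q·4+(1-q)·4 ⇒ q(-1) = (1-q)(-1) ⇒ q = 1/2
P2 indiff ⇒ p·2+(1-p)·0 = p·0+(1-p)·4 ⇒ p(2) = (1-p)(4) ⇒ p = 2/3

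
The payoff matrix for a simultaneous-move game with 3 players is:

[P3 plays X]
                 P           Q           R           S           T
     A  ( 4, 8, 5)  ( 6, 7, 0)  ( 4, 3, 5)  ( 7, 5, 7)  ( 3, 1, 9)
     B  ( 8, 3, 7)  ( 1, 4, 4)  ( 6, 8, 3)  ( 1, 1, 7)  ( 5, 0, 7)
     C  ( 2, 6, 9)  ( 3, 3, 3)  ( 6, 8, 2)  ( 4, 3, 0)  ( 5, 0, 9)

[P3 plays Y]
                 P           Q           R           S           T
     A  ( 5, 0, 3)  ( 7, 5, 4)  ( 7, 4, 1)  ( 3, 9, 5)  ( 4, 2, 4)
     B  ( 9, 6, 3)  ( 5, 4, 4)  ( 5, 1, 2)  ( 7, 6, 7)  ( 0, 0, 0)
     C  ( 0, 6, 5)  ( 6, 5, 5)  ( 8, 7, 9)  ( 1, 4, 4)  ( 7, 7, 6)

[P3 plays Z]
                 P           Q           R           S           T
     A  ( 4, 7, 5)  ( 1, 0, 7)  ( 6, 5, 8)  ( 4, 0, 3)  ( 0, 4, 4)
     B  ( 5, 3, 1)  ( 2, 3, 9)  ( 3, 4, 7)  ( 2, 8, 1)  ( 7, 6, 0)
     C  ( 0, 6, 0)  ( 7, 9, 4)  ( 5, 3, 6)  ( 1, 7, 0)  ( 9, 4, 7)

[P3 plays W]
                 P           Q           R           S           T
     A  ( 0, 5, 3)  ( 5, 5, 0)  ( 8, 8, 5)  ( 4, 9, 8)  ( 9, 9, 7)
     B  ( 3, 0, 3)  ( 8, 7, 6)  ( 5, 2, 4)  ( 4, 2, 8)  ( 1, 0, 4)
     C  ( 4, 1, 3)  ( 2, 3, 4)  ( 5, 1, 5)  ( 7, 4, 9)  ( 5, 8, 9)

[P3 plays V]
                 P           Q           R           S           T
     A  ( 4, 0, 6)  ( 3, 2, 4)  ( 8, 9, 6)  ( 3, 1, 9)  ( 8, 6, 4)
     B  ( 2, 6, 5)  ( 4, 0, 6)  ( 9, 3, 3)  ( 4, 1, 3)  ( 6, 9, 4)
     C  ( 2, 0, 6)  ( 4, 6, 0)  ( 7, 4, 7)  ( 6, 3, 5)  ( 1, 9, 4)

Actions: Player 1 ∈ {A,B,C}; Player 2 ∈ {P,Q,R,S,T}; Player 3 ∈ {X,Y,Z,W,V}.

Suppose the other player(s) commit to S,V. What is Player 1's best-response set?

argmax u_1 = {C}

u_1(A vs S,V) = 3
u_1(B vs S,V) = 4
u_1(C vs S,V) = 6
max payoff 6 at {C}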